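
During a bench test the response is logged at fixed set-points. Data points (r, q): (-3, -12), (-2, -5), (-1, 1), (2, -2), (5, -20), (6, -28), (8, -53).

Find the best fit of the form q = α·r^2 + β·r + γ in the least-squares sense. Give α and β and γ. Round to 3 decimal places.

Forming XᵀX = [[6131, 825, 143]; [825, 143, 15]; [143, 15, 7]] and Xᵀq = [-5035, -651, -119]ᵀ gives XᵀX·[α, β, γ]ᵀ = Xᵀq.
Inverting the 3×3 Gram matrix, [α, β, γ]ᵀ = [-145806/152081, 138798/152081, 95807/152081]ᵀ.

α = -0.959, β = 0.913, γ = 0.630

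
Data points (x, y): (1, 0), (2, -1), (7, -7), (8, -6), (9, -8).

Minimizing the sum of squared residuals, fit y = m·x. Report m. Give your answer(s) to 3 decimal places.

The normal equations are: 199·m = -171.
Hence m = -171 / 199 ≈ -0.859296.

m = -0.859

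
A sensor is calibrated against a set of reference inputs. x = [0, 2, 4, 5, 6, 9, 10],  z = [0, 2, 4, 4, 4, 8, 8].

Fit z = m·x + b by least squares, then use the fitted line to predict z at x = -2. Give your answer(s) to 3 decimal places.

ẑ = -1.450

Entries of MᵀM: Σx·x = 262, Σx = 36, Σ1 = 7.
Right-hand side: Σx·z = 216, Σz = 30.
Eliminating b: 7·(row 1) − 36·(row 2) gives 538·m = 7·216 − 36·30 = 432, so m = 216/269.
Then b = (30 − 36·(216/269))/7 = 42/269.
At x = -2: ẑ = (216/269)·(-2) + (42/269)·(1) = -390/269.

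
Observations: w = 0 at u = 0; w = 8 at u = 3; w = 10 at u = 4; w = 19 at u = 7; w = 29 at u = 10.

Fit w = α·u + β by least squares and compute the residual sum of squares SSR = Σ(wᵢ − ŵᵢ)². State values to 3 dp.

Setting ∂/∂α … = 0 gives: 174·α + 24·β = 487;  24·α + 5·β = 66.
Eliminating β: 5·(row 1) − 24·(row 2) gives 294·α = 5·487 − 24·66 = 851, so α = 851/294.
Then β = (66 − 24·(851/294))/5 = -34/49.
Residuals: 34/49, 1/98, -130/147, -167/294, 110/147; SSR = 631/294.

SSR = 2.146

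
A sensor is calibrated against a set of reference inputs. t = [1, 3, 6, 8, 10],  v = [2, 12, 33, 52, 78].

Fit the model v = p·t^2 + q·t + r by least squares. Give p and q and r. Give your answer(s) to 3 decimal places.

From the data, Σt^2·t^2 = 15474, Σt^2·t = 1756, Σt^2 = 210, Σt·t = 210, Σt = 28, Σ1 = 5.
And Σt^2·v = 12426, Σt·v = 1432, Σv = 177.
MᵀM·[p, q, r]ᵀ = Mᵀv becomes [[15474, 1756, 210]; [1756, 210, 28]; [210, 28, 5]]·[p, q, r]ᵀ = [12426, 1432, 177]ᵀ.
Solving the 3×3 system (Gaussian elimination) gives p = 12388/21991, q = 47154/21991, r = -5877/21991.

p = 0.563, q = 2.144, r = -0.267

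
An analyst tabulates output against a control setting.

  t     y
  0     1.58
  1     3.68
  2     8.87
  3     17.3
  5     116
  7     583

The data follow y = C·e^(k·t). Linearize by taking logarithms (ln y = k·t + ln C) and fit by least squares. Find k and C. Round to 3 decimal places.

Taking logs, ln y = k·t + ln C, so regress ln y on t.
Σt = 18.0000, Σ(t)² = 88.0000, Σln y = 17.9155, Σt·ln y = 82.5656.
Equations: 88.0000·k + 18.0000·ln C = 82.5656;  18.0000·k + 6·ln C = 17.9155.
Slope k = (n·Σt·ln y − Σt·Σln y)/(n·Σ(t)² − (Σt)²) = (6·82.5656 − 18.0000·17.9155)/204.0000 = 0.84762; ln C = (Σln y − k·Σt)/n = 0.44305, so C = exp(0.44305) = 1.55745.

k = 0.848, C = 1.557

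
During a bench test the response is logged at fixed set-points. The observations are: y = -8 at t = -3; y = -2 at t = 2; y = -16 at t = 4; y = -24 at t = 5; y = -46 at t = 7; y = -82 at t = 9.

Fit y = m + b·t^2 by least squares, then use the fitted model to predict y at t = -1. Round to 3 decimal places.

ŷ = 0.525

Entries of AᵀA: Σ1 = 6, Σt^2 = 184, Σt^2·t^2 = 9940.
Moment sums: Σy = -178, Σt^2·y = -9832.
So AᵀA·[m, b]ᵀ = Aᵀy: [[6, 184]; [184, 9940]]·[m, b]ᵀ = [-178, -9832]ᵀ.
det = 6·9940 − 184² = 25784.
m = ((-178)·9940 − 184·(-9832))/25784 = 4971/3223; b = (6·(-9832) − 184·(-178))/25784 = -3280/3223.
At t = -1: ŷ = (4971/3223)·(1) + (-3280/3223)·(1) = 1691/3223.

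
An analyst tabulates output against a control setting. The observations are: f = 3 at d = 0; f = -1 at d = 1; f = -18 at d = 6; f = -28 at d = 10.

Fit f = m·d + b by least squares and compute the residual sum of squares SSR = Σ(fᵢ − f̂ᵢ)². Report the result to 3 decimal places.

MᵀM·[m, b]ᵀ = Mᵀf reads: 137·m + 17·b = -389;  17·m + 4·b = -44.
Eliminating b: 4·(row 1) − 17·(row 2) gives 259·m = 4·(-389) − 17·(-44) = -808, so m = -808/259.
Then b = ((-44) − 17·(-808/259))/4 = 585/259.
Residuals: 192/259, -36/259, -57/37, 243/259; SSR = 990/259.

SSR = 3.822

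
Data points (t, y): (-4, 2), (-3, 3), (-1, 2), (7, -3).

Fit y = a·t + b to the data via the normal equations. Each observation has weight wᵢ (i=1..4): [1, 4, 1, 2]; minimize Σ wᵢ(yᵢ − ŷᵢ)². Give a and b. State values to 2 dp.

XᵀWX·[a, b]ᵀ = XᵀWy reads: 151·a + (-3)·b = -88;  (-3)·a + 8·b = 10.
Determinant 151·8 − (-3)² = 1199.
a = ((-88)·8 − (-3)·10)/1199 = -674/1199; b = (151·10 − (-3)·(-88))/1199 = 1246/1199.

a = -0.56, b = 1.04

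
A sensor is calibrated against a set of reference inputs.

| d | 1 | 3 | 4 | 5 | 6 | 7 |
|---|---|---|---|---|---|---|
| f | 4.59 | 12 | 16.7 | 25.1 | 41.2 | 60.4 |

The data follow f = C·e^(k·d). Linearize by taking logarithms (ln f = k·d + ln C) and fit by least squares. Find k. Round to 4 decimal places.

k = 0.4265

Linearized form: ln f = k·d + ln C. From the 6 transformed points,
AᵀA = [[136.0000, 26.0000]; [26.0000, 6]], rhs = [87.3721, 17.8665]ᵀ  (here Σd = 26.0000, Σ(d)² = 136.0000, Σln f = 17.8665, Σd·ln f = 87.3721).
Slope k = (n·Σd·ln f − Σd·Σln f)/(n·Σ(d)² − (Σd)²) = (6·87.3721 − 26.0000·17.8665)/140.0000 = 0.42646; ln C = (Σln f − k·Σd)/n = 1.12977.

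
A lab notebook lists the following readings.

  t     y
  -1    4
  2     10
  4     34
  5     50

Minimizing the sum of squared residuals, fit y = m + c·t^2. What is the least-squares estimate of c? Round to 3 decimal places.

Normal-equation sums: Σ1 = 4, Σt^2 = 46, Σt^2·t^2 = 898.
And Σy = 98, Σt^2·y = 1838.
So AᵀA·[m, c]ᵀ = Aᵀy: [[4, 46]; [46, 898]]·[m, c]ᵀ = [98, 1838]ᵀ.
Determinant 4·898 − 46² = 1476.
m = (98·898 − 46·1838)/1476 = 96/41; c = (4·1838 − 46·98)/1476 = 79/41.

c = 1.927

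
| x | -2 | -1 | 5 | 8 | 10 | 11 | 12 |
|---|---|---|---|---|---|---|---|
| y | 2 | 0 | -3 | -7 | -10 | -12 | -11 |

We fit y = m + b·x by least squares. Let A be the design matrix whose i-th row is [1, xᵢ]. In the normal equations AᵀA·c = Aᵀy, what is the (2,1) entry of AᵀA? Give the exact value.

43

Row 2 ↔ basis x, column 1 ↔ basis 1, so (AᵀA)_{2,1} = Σᵢ x = (-2)·(1) + (-1)·(1) + (5)·(1) + (8)·(1) + (10)·(1) + (11)·(1) + (12)·(1) = 43.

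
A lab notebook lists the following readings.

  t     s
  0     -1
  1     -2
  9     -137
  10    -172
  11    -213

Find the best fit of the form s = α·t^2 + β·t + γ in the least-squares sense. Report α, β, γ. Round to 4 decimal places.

α = -2.0389, β = 3.3194, γ = -2.0232

From the data, Σt^2·t^2 = 31203, Σt^2·t = 3061, Σt^2 = 303, Σt·t = 303, Σt = 31, Σ1 = 5.
And Σt^2·s = -54072, Σt·s = -5298, Σs = -525.
XᵀX·[α, β, γ]ᵀ = Xᵀs becomes [[31203, 3061, 303]; [3061, 303, 31]; [303, 31, 5]]·[α, β, γ]ᵀ = [-54072, -5298, -525]ᵀ.
Solving the 3×3 system (Gaussian elimination) gives α = -126081/61838, β = 205263/61838, γ = -62556/30919.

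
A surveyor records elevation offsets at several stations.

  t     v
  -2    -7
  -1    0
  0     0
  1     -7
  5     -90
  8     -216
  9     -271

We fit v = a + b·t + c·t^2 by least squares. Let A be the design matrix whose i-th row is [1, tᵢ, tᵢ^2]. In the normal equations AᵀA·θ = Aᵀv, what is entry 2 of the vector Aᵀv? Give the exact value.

Entry 2 ↔ basis t, so (Aᵀv)_{2} = Σᵢ (t)·vᵢ = (-2)·(-7) + (-1)·(0) + (0)·(0) + (1)·(-7) + (5)·(-90) + (8)·(-216) + (9)·(-271) = -4610.

-4610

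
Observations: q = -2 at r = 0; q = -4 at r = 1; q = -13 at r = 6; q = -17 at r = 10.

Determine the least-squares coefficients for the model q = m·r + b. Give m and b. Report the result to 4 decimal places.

The normal equations are: 137·m + 17·b = -252;  17·m + 4·b = -36.
Eliminating b: 4·(row 1) − 17·(row 2) gives 259·m = 4·(-252) − 17·(-36) = -396, so m = -396/259.
Then b = ((-36) − 17·(-396/259))/4 = -648/259.

m = -1.5290, b = -2.5019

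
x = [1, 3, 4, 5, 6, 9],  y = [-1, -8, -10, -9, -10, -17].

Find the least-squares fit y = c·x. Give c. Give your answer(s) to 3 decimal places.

Normal-equation sums: Σx·x = 168.
For Mᵀy: Σx·y = -323.
So MᵀM·[c]ᵀ = Mᵀy: [[168]]·[c]ᵀ = [-323]ᵀ.
Hence c = -323 / 168 ≈ -1.92262.

c = -1.923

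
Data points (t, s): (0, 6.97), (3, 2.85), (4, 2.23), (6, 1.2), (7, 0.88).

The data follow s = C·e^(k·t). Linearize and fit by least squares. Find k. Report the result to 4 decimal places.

Taking logs, ln s = k·t + ln C, so regress ln s on t.
Σt = 20.0000, Σ(t)² = 110.0000, Σln s = 3.8454, Σt·ln s = 6.5491.
Equations: 110.0000·k + 20.0000·ln C = 6.5491;  20.0000·k + 5·ln C = 3.8454.
Solving (det = 150.0000): k = -0.29442, ln C = 1.94677.

k = -0.2944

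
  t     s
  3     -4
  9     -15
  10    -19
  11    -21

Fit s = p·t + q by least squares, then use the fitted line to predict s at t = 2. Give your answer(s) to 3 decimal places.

ŝ = -1.645

Setting ∂/∂p … = 0 gives: 311·p + 33·q = -568;  33·p + 4·q = -59.
Δ = 311·4 − 33² = 155.
p = ((-568)·4 − 33·(-59))/155 = -65/31; q = (311·(-59) − 33·(-568))/155 = 79/31.
At t = 2: ŝ = (-65/31)·(2) + (79/31)·(1) = -51/31.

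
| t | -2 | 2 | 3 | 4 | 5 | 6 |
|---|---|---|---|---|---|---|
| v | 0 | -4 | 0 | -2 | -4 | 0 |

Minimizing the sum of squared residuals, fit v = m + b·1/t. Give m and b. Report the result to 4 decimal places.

Normal-equation sums: Σ1 = 6, Σ1/t = 19/20, Σ1/t·1/t = 2669/3600.
And Σv = -10, Σ1/t·v = -33/10.
AᵀA·[m, b]ᵀ = Aᵀv becomes [[6, 19/20]; [19/20, 2669/3600]]·[m, b]ᵀ = [-10, -33/10]ᵀ.
det = 6·(2669/3600) − (19/20)² = 851/240.
m = ((-10)·(2669/3600) − (19/20)·(-33/10))/(851/240) = -15404/12765; b = (6·(-33/10) − (19/20)·(-10))/(851/240) = -2472/851.

m = -1.2067, b = -2.9048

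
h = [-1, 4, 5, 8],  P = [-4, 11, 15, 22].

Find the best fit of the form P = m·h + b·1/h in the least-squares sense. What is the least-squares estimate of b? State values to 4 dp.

b = 1.2583

Sums needed: Σh·h = 106, Σh·1/h = 4, Σ1/h·1/h = 1789/1600.
And Σh·P = 299, Σ1/h·P = 25/2.
So AᵀA·[m, b]ᵀ = AᵀP: [[106, 4]; [4, 1789/1600]]·[m, b]ᵀ = [299, 25/2]ᵀ.
Δ = 106·(1789/1600) − 4² = 82017/800.
m = (299·(1789/1600) − 4·(25/2))/(82017/800) = 151637/54678; b = (106·(25/2) − 4·299)/(82017/800) = 34400/27339.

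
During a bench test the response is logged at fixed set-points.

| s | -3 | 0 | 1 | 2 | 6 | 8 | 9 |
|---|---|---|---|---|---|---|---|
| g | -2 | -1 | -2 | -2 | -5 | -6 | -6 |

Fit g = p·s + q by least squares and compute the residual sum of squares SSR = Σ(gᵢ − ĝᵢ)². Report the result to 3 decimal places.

The normal system AᵀA·[p, q]ᵀ = Aᵀg is [[195, 23]; [23, 7]]·[p, q]ᵀ = [-132, -24]ᵀ.
Eliminating q: 7·(row 1) − 23·(row 2) gives 836·p = 7·(-132) − 23·(-24) = -372, so p = -93/209.
Then q = ((-24) − 23·(-93/209))/7 = -411/209.
Residuals: -26/19, 202/209, 86/209, 179/209, -4/11, -9/19, -6/209; SSR = 850/209.

SSR = 4.067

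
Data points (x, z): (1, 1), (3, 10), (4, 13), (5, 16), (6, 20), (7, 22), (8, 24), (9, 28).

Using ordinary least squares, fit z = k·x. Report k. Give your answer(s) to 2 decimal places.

The normal system MᵀM·[k]ᵀ = Mᵀz is [[281]]·[k]ᵀ = [881]ᵀ.
k = 881/281 = 3.13523.

k = 3.14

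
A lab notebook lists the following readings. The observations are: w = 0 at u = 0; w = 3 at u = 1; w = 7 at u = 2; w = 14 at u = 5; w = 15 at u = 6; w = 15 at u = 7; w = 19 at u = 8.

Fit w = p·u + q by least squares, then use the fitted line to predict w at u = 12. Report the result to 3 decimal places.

With design matrix A, AᵀA = [[179, 29]; [29, 7]] and Aᵀw = [434, 73]ᵀ.
Determinant 179·7 − 29² = 412.
p = (434·7 − 29·73)/412 = 921/412; q = (179·73 − 29·434)/412 = 481/412.
At u = 12: ŵ = (921/412)·(12) + (481/412)·(1) = 11533/412.

ŵ = 27.993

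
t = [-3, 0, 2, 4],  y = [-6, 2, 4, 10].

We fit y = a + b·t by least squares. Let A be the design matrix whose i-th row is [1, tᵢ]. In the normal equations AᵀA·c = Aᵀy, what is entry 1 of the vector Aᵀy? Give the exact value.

10

Entry 1 ↔ basis 1, so (Aᵀy)_{1} = Σᵢ yᵢ = (1)·(-6) + (1)·(2) + (1)·(4) + (1)·(10) = 10.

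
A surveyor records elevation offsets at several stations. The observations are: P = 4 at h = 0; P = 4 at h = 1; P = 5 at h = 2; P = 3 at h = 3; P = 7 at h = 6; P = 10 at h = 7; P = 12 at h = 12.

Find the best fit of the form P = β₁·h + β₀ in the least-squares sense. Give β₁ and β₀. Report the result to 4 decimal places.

MᵀM·[β₁, β₀]ᵀ = MᵀP reads: 243·β₁ + 31·β₀ = 279;  31·β₁ + 7·β₀ = 45.
(Σh·h = 243, Σh = 31, Σ1 = 7, Σh·P = 279, ΣP = 45.)
Determinant 243·7 − 31² = 740.
β₁ = (279·7 − 31·45)/740 = 279/370; β₀ = (243·45 − 31·279)/740 = 1143/370.

β₁ = 0.7541, β₀ = 3.0892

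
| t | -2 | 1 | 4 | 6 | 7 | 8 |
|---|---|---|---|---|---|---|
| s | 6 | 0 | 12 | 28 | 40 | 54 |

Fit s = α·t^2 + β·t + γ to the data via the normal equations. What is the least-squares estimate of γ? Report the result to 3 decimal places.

Forming XᵀX = [[8066, 1128, 170]; [1128, 170, 24]; [170, 24, 6]] and Xᵀs = [6640, 916, 140]ᵀ gives XᵀX·[α, β, γ]ᵀ = Xᵀs.
Row-reducing yields α = 1307/1355, β = -1394/1355, γ = 161/1355.

γ = 0.119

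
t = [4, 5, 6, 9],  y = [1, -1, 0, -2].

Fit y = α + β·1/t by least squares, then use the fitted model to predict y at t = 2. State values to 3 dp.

Compute the Gram sums: Σ1 = 4, Σ1/t = 131/180, Σ1/t·1/t = 4621/32400.
And Σy = -2, Σ1/t·y = -31/180.
Normal equations: [[4, 131/180]; [131/180, 4621/32400]]·[α, β]ᵀ = [-2, -31/180]ᵀ.
Determinant 4·(4621/32400) − (131/180)² = 49/1200.
α = ((-2)·(4621/32400) − (131/180)·(-31/180))/(49/1200) = -1727/441; β = (4·(-31/180) − (131/180)·(-2))/(49/1200) = 920/49.
At t = 2: ŷ = (-1727/441)·(1) + (920/49)·(1/2) = 2413/441.

ŷ = 5.472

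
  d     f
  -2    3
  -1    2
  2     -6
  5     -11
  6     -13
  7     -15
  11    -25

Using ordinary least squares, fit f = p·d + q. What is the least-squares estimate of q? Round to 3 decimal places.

q = -0.754

The normal equations are: 240·p + 28·q = -533;  28·p + 7·q = -65.
(Σd·d = 240, Σd = 28, Σ1 = 7, Σd·f = -533, Σf = -65.)
Δ = 240·7 − 28² = 896.
p = ((-533)·7 − 28·(-65))/896 = -273/128; q = (240·(-65) − 28·(-533))/896 = -169/224.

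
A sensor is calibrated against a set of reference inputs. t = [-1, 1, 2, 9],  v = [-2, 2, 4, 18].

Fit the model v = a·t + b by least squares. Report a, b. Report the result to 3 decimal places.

Setting ∂/∂a … = 0 gives: 87·a + 11·b = 174;  11·a + 4·b = 22.
Δ = 87·4 − 11² = 227.
a = (174·4 − 11·22)/227 = 2; b = (87·22 − 11·174)/227 = 0.

a = 2.000, b = 0.000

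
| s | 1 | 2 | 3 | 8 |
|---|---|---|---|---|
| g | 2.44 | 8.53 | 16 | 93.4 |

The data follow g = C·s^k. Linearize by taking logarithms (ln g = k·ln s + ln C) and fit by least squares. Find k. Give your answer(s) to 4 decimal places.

Let Y = ln g. Fitting Y = k·ln s + ln C by least squares:
Sums: Σln s = 3.8712, Σ(ln s)² = 6.0115, Σln g = 10.3451, Σln s·ln g = 13.9660.
Normal system: [[6.0115, 3.8712]; [3.8712, 4]]·[k, ln C]ᵀ = [13.9660, 10.3451]ᵀ.
Δ = 6.0115·4 − (3.8712)² = 9.0597; k = (13.9660·4 − 3.8712·10.3451)/9.0597 = 1.74578, ln C = (6.0115·10.3451 − 3.8712·13.9660)/9.0597 = 0.89670.

k = 1.7458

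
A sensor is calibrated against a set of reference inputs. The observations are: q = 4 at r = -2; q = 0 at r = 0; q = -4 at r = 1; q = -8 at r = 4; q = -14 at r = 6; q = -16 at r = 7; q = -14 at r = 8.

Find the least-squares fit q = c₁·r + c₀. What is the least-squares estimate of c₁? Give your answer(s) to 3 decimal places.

From the data, Σr·r = 170, Σr = 24, Σ1 = 7.
And Σr·q = -352, Σq = -52.
Eliminating c₀: 7·(row 1) − 24·(row 2) gives 614·c₁ = 7·(-352) − 24·(-52) = -1216, so c₁ = -608/307.
Then c₀ = ((-52) − 24·(-608/307))/7 = -196/307.

c₁ = -1.980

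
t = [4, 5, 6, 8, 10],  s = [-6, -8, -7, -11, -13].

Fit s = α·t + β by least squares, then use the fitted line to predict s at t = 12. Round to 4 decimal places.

AᵀA·[α, β]ᵀ = Aᵀs reads: 241·α + 33·β = -324;  33·α + 5·β = -45.
(Σt·t = 241, Σt = 33, Σ1 = 5, Σt·s = -324, Σs = -45.)
det = 241·5 − 33² = 116.
α = ((-324)·5 − 33·(-45))/116 = -135/116; β = (241·(-45) − 33·(-324))/116 = -153/116.
At t = 12: ŝ = (-135/116)·(12) + (-153/116)·(1) = -1773/116.

ŝ = -15.2845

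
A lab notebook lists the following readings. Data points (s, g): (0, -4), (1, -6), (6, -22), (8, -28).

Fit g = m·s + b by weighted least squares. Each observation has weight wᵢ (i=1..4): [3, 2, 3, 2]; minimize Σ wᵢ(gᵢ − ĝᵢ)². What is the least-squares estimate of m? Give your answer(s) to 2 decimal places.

Compute the Gram sums: Σwᵢ·s·s = 238, Σwᵢ·s = 36, Σwᵢ·1 = 10.
And Σwᵢ·s·g = -856, Σwᵢ·g = -146.
Normal equations: [[238, 36]; [36, 10]]·[m, b]ᵀ = [-856, -146]ᵀ.
Eliminating b: 10·(row 1) − 36·(row 2) gives 1084·m = 10·(-856) − 36·(-146) = -3304, so m = -826/271.
Then b = ((-146) − 36·(-826/271))/10 = -983/271.

m = -3.05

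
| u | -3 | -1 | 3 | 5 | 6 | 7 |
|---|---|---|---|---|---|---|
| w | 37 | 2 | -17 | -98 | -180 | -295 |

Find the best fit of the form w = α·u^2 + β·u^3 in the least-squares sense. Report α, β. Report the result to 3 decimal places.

Compute the Gram sums: Σu^2·u^2 = 4485, Σu^2·u^3 = 27707, Σu^3·u^3 = 181389.
Moment sums: Σu^2·w = -23203, Σu^3·w = -153775.
MᵀM·[α, β]ᵀ = Mᵀw becomes [[4485, 27707]; [27707, 181389]]·[α, β]ᵀ = [-23203, -153775]ᵀ.
Eliminating β: 181389·(row 1) − 27707·(row 2) gives 45851816·α = 181389·(-23203) − 27707·(-153775) = 51874958, so α = 25937479/22925908.
Then β = ((-153775) − 27707·(25937479/22925908))/181389 = -23397677/22925908.

α = 1.131, β = -1.021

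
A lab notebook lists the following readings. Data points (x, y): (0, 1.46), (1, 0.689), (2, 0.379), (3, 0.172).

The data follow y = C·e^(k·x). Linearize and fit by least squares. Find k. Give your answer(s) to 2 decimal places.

Let Y = ln y. Fitting Y = k·x + ln C by least squares:
Σx = 6.0000, Σ(x)² = 14.0000, Σln y = -2.7246, Σx·ln y = -7.5937.
Equations: 14.0000·k + 6.0000·ln C = -7.5937;  6.0000·k + 4·ln C = -2.7246.
Solving (det = 20.0000): k = -0.70138, ln C = 0.37093.

k = -0.70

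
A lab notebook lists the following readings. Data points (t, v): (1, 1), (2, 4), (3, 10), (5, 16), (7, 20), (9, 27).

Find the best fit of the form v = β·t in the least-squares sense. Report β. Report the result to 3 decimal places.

β = 2.970

From the data, Σt·t = 169.
For Mᵀv: Σt·v = 502.
β = 502/169 = 2.97041.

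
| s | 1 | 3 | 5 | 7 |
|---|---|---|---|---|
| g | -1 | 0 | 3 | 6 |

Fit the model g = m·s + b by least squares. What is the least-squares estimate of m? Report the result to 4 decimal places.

From the data, Σs·s = 84, Σs = 16, Σ1 = 4.
Moment sums: Σs·g = 56, Σg = 8.
MᵀM·[m, b]ᵀ = Mᵀg becomes [[84, 16]; [16, 4]]·[m, b]ᵀ = [56, 8]ᵀ.
Determinant 84·4 − 16² = 80.
m = (56·4 − 16·8)/80 = 6/5; b = (84·8 − 16·56)/80 = -14/5.

m = 1.2000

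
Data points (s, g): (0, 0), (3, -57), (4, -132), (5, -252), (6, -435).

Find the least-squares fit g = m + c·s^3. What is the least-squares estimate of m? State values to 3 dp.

m = -1.825

AᵀA·[m, c]ᵀ = Aᵀg reads: 5·m + 432·c = -876;  432·m + 67106·c = -135447.
Determinant 5·67106 − 432² = 148906.
m = ((-876)·67106 − 432·(-135447))/148906 = -135876/74453; c = (5·(-135447) − 432·(-876))/148906 = -298803/148906.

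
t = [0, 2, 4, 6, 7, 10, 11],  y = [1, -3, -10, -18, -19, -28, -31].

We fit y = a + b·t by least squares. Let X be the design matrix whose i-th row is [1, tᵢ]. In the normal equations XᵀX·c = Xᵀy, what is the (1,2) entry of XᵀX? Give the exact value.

40

Row 1 ↔ basis 1, column 2 ↔ basis t, so (XᵀX)_{1,2} = Σᵢ t = (1)·(0) + (1)·(2) + (1)·(4) + (1)·(6) + (1)·(7) + (1)·(10) + (1)·(11) = 40.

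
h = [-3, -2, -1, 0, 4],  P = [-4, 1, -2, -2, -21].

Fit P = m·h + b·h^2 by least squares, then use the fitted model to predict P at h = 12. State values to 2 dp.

Compute the Gram sums: Σh·h = 30, Σh·h^2 = 28, Σh^2·h^2 = 354.
Moment sums: Σh·P = -72, Σh^2·P = -370.
det = 30·354 − 28² = 9836.
m = ((-72)·354 − 28·(-370))/9836 = -3782/2459; b = (30·(-370) − 28·(-72))/9836 = -2271/2459.
At h = 12: P̂ = (-3782/2459)·(12) + (-2271/2459)·(144) = -372408/2459.

P̂ = -151.45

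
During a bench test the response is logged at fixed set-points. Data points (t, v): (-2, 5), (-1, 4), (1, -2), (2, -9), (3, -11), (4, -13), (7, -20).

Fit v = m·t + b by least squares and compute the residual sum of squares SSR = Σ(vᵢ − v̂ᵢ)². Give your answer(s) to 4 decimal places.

The normal equations are: 84·m + 14·b = -259;  14·m + 7·b = -46.
(Σt·t = 84, Σt = 14, Σ1 = 7, Σt·v = -259, Σv = -46.)
Δ = 84·7 − 14² = 392.
m = ((-259)·7 − 14·(-46))/392 = -167/56; b = (84·(-46) − 14·(-259))/392 = -17/28.
Residuals: -5/14, 13/8, 89/56, -17/7, -81/56, -13/28, 83/56; SSR = 879/56.

SSR = 15.6964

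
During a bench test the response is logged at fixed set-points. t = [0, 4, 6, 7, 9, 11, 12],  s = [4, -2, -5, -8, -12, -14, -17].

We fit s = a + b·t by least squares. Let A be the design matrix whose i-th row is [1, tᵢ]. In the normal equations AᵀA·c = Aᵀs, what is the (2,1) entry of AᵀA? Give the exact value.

49

Row 2 ↔ basis t, column 1 ↔ basis 1, so (AᵀA)_{2,1} = Σᵢ t = (0)·(1) + (4)·(1) + (6)·(1) + (7)·(1) + (9)·(1) + (11)·(1) + (12)·(1) = 49.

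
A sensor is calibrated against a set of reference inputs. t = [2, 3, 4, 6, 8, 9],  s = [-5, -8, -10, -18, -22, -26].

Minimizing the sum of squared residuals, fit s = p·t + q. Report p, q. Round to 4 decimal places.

The normal system MᵀM·[p, q]ᵀ = Mᵀs is [[210, 32]; [32, 6]]·[p, q]ᵀ = [-592, -89]ᵀ.
Δ = 210·6 − 32² = 236.
p = ((-592)·6 − 32·(-89))/236 = -176/59; q = (210·(-89) − 32·(-592))/236 = 127/118.

p = -2.9831, q = 1.0763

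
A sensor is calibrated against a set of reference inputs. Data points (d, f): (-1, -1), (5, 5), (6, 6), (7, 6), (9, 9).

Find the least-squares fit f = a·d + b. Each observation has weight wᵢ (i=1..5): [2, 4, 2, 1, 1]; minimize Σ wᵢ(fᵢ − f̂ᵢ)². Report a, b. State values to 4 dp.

With design matrix M, MᵀWM = [[304, 46]; [46, 10]] and MᵀWf = [297, 45]ᵀ.
Eliminating b: 10·(row 1) − 46·(row 2) gives 924·a = 10·297 − 46·45 = 900, so a = 75/77.
Then b = (45 − 46·(75/77))/10 = 3/154.

a = 0.9740, b = 0.0195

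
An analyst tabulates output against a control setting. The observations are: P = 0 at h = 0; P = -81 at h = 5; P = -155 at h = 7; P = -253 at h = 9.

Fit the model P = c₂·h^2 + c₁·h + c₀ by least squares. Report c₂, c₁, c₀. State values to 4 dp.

Normal-equation sums: Σh^2·h^2 = 9587, Σh^2·h = 1197, Σh^2 = 155, Σh·h = 155, Σh = 21, Σ1 = 4.
For AᵀP: Σh^2·P = -30113, Σh·P = -3767, ΣP = -489.
Solving the 3×3 system (Gaussian elimination) gives c₂ = -19898/6679, c₁ = -8653/6679, c₀ = -32/6679.

c₂ = -2.9792, c₁ = -1.2956, c₀ = -0.0048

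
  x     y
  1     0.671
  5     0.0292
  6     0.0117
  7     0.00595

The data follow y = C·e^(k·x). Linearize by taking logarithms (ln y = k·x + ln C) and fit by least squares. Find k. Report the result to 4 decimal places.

k = -0.7941

With ln yᵢ as the transformed response and xᵢ as the regressor:
Σx = 19.0000, Σ(x)² = 111.0000, Σln y = -13.5051, Σx·ln y = -80.6265.
Equations: 111.0000·k + 19.0000·ln C = -80.6265;  19.0000·k + 4·ln C = -13.5051.
Δ = 111.0000·4 − (19.0000)² = 83.0000; k = (-80.6265·4 − 19.0000·-13.5051)/83.0000 = -0.79408, ln C = (111.0000·-13.5051 − 19.0000·-80.6265)/83.0000 = 0.39562.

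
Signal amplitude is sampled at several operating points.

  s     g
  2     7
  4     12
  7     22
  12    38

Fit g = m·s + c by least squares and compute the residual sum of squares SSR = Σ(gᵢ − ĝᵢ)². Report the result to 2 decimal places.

Normal-equation sums: Σs·s = 213, Σs = 25, Σ1 = 4.
For Aᵀg: Σs·g = 672, Σg = 79.
AᵀA·[m, c]ᵀ = Aᵀg becomes [[213, 25]; [25, 4]]·[m, c]ᵀ = [672, 79]ᵀ.
Determinant 213·4 − 25² = 227.
m = (672·4 − 25·79)/227 = 713/227; c = (213·79 − 25·672)/227 = 27/227.
Residuals: 136/227, -155/227, -24/227, 43/227; SSR = 198/227.

SSR = 0.87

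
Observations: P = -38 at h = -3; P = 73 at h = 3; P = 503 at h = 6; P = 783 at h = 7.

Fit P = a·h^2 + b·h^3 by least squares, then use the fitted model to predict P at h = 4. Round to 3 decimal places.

P̂ = 159.110

The normal system XᵀX·[a, b]ᵀ = XᵀP is [[3859, 24583]; [24583, 165763]]·[a, b]ᵀ = [56790, 380214]ᵀ.
Determinant 3859·165763 − 24583² = 35355528.
a = (56790·165763 − 24583·380214)/35355528 = 71453/37773; b = (3859·380214 − 24583·56790)/35355528 = 988573/491049.
At h = 4: P̂ = (71453/37773)·(16) + (988573/491049)·(64) = 26043632/163683.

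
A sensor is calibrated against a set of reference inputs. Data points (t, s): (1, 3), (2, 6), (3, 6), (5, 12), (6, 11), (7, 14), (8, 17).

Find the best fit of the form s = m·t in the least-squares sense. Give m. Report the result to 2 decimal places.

From the data, Σt·t = 188.
And Σt·s = 393.
Normal equations: [[188]]·[m]ᵀ = [393]ᵀ.
m = 393/188 = 2.09043.

m = 2.09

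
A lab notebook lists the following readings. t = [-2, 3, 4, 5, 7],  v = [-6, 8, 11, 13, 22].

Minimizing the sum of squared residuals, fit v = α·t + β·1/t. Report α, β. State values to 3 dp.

α = 2.974, β = -1.471

Setting ∂/∂α … = 0 gives: 103·α + 5·β = 299;  5·α + (85381/176400)·β = 5947/420.
(Σt·t = 103, Σt·1/t = 5, Σ1/t·1/t = 85381/176400, Σt·v = 299, Σ1/t·v = 5947/420.)
Determinant 103·(85381/176400) − 5² = 4384243/176400.
α = (299·(85381/176400) − 5·(5947/420))/(4384243/176400) = 13040219/4384243; β = (103·(5947/420) − 5·299)/(4384243/176400) = -6450780/4384243.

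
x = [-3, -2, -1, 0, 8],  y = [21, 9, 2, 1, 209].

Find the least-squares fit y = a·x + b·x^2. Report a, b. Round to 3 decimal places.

a = 1.882, b = 3.030

Sums needed: Σx·x = 78, Σx·x^2 = 476, Σx^2·x^2 = 4194.
Right-hand side: Σx·y = 1589, Σx^2·y = 13603.
Δ = 78·4194 − 476² = 100556.
a = (1589·4194 − 476·13603)/100556 = 94619/50278; b = (78·13603 − 476·1589)/100556 = 152335/50278.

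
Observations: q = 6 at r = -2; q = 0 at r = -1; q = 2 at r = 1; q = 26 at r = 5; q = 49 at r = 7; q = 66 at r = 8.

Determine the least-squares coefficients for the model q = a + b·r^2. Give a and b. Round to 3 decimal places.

Normal-equation sums: Σ1 = 6, Σr^2 = 144, Σr^2·r^2 = 7140.
Moment sums: Σq = 149, Σr^2·q = 7301.
Normal equations: [[6, 144]; [144, 7140]]·[a, b]ᵀ = [149, 7301]ᵀ.
Determinant 6·7140 − 144² = 22104.
a = (149·7140 − 144·7301)/22104 = 1043/1842; b = (6·7301 − 144·149)/22104 = 3725/3684.

a = 0.566, b = 1.011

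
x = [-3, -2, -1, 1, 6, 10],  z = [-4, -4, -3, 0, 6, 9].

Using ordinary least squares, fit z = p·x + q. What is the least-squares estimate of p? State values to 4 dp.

p = 1.0828

With design matrix M, MᵀM = [[151, 11]; [11, 6]] and Mᵀz = [149, 4]ᵀ.
Δ = 151·6 − 11² = 785.
p = (149·6 − 11·4)/785 = 170/157; q = (151·4 − 11·149)/785 = -207/157.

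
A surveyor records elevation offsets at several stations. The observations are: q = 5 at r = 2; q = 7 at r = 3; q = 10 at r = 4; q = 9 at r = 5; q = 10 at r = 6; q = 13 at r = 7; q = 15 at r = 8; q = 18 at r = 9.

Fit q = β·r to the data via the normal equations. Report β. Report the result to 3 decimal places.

The normal system XᵀX·[β]ᵀ = Xᵀq is [[284]]·[β]ᵀ = [549]ᵀ.
Hence β = 549 / 284 ≈ 1.9331.

β = 1.933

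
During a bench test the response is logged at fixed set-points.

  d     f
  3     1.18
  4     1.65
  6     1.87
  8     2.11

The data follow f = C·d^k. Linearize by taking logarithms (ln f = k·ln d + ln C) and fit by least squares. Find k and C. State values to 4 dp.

Linearized form: ln f = k·ln d + ln C. From the 4 transformed points,
XᵀX = [[10.6632, 6.3561]; [6.3561, 4]], rhs = [3.5503, 2.0389]ᵀ  (here Σln d = 6.3561, Σ(ln d)² = 10.6632, Σln f = 2.0389, Σln d·ln f = 3.5503).
Δ = 10.6632·4 − (6.3561)² = 2.2529; k = (3.5503·4 − 6.3561·2.0389)/2.2529 = 0.55111, ln C = (10.6632·2.0389 − 6.3561·3.5503)/2.2529 = -0.36599, so C = exp(-0.36599) = 0.69351.

k = 0.5511, C = 0.6935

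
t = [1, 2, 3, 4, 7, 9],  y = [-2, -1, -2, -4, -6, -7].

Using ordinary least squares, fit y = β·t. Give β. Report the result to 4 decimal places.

β = -0.8188

The normal system XᵀX·[β]ᵀ = Xᵀy is [[160]]·[β]ᵀ = [-131]ᵀ.
β = (-131)/160 = -0.81875.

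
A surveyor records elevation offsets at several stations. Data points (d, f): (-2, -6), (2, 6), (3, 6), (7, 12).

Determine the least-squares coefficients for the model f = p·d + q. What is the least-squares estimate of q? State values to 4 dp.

q = -0.4390

Sums needed: Σd·d = 66, Σd = 10, Σ1 = 4.
And Σd·f = 126, Σf = 18.
XᵀX·[p, q]ᵀ = Xᵀf becomes [[66, 10]; [10, 4]]·[p, q]ᵀ = [126, 18]ᵀ.
Δ = 66·4 − 10² = 164.
p = (126·4 − 10·18)/164 = 81/41; q = (66·18 − 10·126)/164 = -18/41.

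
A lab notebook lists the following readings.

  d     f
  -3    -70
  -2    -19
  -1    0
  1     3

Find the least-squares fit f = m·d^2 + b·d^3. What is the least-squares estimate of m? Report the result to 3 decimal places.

From the data, Σd^2·d^2 = 99, Σd^2·d^3 = -275, Σd^3·d^3 = 795.
Right-hand side: Σd^2·f = -703, Σd^3·f = 2045.
Normal equations: [[99, -275]; [-275, 795]]·[m, b]ᵀ = [-703, 2045]ᵀ.
Δ = 99·795 − (-275)² = 3080.
m = ((-703)·795 − (-275)·2045)/3080 = 349/308; b = (99·2045 − (-275)·(-703))/3080 = 83/28.

m = 1.133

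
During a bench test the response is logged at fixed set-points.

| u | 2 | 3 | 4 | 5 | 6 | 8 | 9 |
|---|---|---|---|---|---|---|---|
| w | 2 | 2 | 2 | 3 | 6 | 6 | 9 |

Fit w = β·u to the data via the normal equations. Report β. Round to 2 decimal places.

β = 0.84

Sums needed: Σu·u = 235.
Moment sums: Σu·w = 198.
Normal equations: [[235]]·[β]ᵀ = [198]ᵀ.
β = 198/235 = 0.842553.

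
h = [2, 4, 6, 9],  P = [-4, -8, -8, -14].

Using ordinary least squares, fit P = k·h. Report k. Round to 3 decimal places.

With design matrix X, XᵀX = [[137]] and XᵀP = [-214]ᵀ.
k = (-214)/137 = -1.56204.

k = -1.562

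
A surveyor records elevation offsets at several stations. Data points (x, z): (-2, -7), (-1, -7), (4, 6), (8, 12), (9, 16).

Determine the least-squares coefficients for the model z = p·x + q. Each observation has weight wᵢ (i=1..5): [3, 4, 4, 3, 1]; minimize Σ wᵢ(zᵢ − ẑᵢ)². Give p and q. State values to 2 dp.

Normal-equation sums: Σwᵢ·x·x = 353, Σwᵢ·x = 39, Σwᵢ·1 = 15.
And Σwᵢ·x·z = 598, Σwᵢ·z = 27.
Normal equations: [[353, 39]; [39, 15]]·[p, q]ᵀ = [598, 27]ᵀ.
Δ = 353·15 − 39² = 3774.
p = (598·15 − 39·27)/3774 = 2639/1258; q = (353·27 − 39·598)/3774 = -4597/1258.

p = 2.10, q = -3.65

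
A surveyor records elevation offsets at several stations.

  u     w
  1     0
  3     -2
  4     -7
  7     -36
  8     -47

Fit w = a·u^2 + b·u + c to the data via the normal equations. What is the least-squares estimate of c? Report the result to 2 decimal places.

c = -1.49

Forming XᵀX = [[6835, 947, 139]; [947, 139, 23]; [139, 23, 5]] and Xᵀw = [-4902, -662, -92]ᵀ gives XᵀX·[a, b, c]ᵀ = Xᵀw.
Solving the 3×3 system (Gaussian elimination) gives a = -2737/2508, b = 7319/2508, c = -621/418.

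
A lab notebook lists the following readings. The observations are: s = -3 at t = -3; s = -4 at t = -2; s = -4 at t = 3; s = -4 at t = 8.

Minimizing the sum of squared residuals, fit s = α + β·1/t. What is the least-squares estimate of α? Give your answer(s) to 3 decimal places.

α = -3.800

Setting ∂/∂α … = 0 gives: 4·α + (-3/8)·β = -15;  (-3/8)·α + (281/576)·β = 7/6.
(Σ1 = 4, Σ1/t = -3/8, Σ1/t·1/t = 281/576, Σs = -15, Σ1/t·s = 7/6.)
Eliminating β: (281/576)·(row 1) − (-3/8)·(row 2) gives (1043/576)·α = (281/576)·(-15) − (-3/8)·(7/6) = -1321/192, so α = -3963/1043.
Then β = ((7/6) − (-3/8)·(-3963/1043))/(281/576) = -552/1043.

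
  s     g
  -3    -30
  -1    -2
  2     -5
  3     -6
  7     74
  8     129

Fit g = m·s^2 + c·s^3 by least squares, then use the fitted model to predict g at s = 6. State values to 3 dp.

ĝ = 36.611

AᵀA·[m, c]ᵀ = Aᵀg reads: 6676·m + 49606·c = 11536;  49606·m + 381316·c = 92040.
(Σs^2·s^2 = 6676, Σs^2·s^3 = 49606, Σs^3·s^3 = 381316, Σs^2·g = 11536, Σs^3·g = 92040.)
Eliminating c: 381316·(row 1) − 49606·(row 2) gives 84910380·m = 381316·11536 − 49606·92040 = -166874864, so m = -41718716/21227595.
Then c = (92040 − 49606·(-41718716/21227595))/381316 = 10551056/21227595.
At s = 6: ĝ = (-41718716/21227595)·(36) + (10551056/21227595)·(216) = 51810288/1415173.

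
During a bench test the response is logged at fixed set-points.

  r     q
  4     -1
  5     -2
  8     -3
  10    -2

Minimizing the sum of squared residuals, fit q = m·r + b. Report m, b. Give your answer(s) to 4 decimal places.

m = -0.1758, b = -0.8132

The normal system AᵀA·[m, b]ᵀ = Aᵀq is [[205, 27]; [27, 4]]·[m, b]ᵀ = [-58, -8]ᵀ.
Determinant 205·4 − 27² = 91.
m = ((-58)·4 − 27·(-8))/91 = -16/91; b = (205·(-8) − 27·(-58))/91 = -74/91.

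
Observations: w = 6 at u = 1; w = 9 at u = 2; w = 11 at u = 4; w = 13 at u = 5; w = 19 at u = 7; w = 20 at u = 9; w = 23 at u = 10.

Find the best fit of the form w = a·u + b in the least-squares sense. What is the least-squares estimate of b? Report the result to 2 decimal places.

Sums needed: Σu·u = 276, Σu = 38, Σ1 = 7.
And Σu·w = 676, Σw = 101.
Normal equations: [[276, 38]; [38, 7]]·[a, b]ᵀ = [676, 101]ᵀ.
det = 276·7 − 38² = 488.
a = (676·7 − 38·101)/488 = 447/244; b = (276·101 − 38·676)/488 = 547/122.

b = 4.48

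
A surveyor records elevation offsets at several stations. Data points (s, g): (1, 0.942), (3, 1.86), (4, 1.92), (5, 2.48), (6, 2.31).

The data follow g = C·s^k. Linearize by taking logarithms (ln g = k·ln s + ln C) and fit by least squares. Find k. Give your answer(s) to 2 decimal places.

Let Y = ln g. Fitting Y = k·ln s + ln C by least squares:
Sums: Σln s = 5.8861, Σ(ln s)² = 8.9295, Σln g = 2.9587, Σln s·ln g = 4.5480.
Normal system: [[8.9295, 5.8861]; [5.8861, 5]]·[k, ln C]ᵀ = [4.5480, 2.9587]ᵀ.
Slope k = (n·Σln s·ln g − Σln s·Σln g)/(n·Σ(ln s)² − (Σln s)²) = (5·4.5480 − 5.8861·2.9587)/10.0010 = 0.53246; ln C = (Σln g − k·Σln s)/n = -0.03509.

k = 0.53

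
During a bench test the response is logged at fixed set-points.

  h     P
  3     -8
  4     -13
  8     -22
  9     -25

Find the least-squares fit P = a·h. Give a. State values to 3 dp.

Normal-equation sums: Σh·h = 170.
And Σh·P = -477.
Hence a = -477 / 170 ≈ -2.80588.

a = -2.806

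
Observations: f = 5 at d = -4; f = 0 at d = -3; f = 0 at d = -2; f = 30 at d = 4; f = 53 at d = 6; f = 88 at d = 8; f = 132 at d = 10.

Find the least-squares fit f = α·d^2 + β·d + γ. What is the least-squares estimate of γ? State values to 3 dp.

Normal-equation sums: Σd^2·d^2 = 16001, Σd^2·d = 1693, Σd^2 = 245, Σd·d = 245, Σd = 19, Σ1 = 7.
For Xᵀf: Σd^2·f = 21300, Σd·f = 2442, Σf = 308.
Inverting the 3×3 Gram matrix, [α, β, γ]ᵀ = [223942/221443, 648431/221443, 145495/221443]ᵀ.

γ = 0.657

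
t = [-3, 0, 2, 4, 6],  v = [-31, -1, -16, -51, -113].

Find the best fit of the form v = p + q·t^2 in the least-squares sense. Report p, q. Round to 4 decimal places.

p = -2.4460, q = -3.0734

AᵀA·[p, q]ᵀ = Aᵀv reads: 5·p + 65·q = -212;  65·p + 1649·q = -5227.
(Σ1 = 5, Σt^2 = 65, Σt^2·t^2 = 1649, Σv = -212, Σt^2·v = -5227.)
Eliminating q: 1649·(row 1) − 65·(row 2) gives 4020·p = 1649·(-212) − 65·(-5227) = -9833, so p = -9833/4020.
Then q = ((-5227) − 65·(-9833/4020))/1649 = -2471/804.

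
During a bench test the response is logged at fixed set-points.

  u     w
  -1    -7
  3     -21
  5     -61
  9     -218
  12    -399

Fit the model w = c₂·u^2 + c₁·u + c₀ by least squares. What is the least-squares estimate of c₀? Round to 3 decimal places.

Forming MᵀM = [[28004, 2608, 260]; [2608, 260, 28]; [260, 28, 5]] and Mᵀw = [-76835, -7111, -706]ᵀ gives MᵀM·[c₂, c₁, c₀]ᵀ = Mᵀw.
Solving the 3×3 system (Gaussian elimination) gives c₂ = -209737/69852, c₁ = 204131/69852, c₀ = -8326/5821.

c₀ = -1.430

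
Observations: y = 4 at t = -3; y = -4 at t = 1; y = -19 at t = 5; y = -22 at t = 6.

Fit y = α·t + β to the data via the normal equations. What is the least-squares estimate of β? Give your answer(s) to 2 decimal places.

β = -3.57

Sums needed: Σt·t = 71, Σt = 9, Σ1 = 4.
Moment sums: Σt·y = -243, Σy = -41.
Eliminating β: 4·(row 1) − 9·(row 2) gives 203·α = 4·(-243) − 9·(-41) = -603, so α = -603/203.
Then β = ((-41) − 9·(-603/203))/4 = -724/203.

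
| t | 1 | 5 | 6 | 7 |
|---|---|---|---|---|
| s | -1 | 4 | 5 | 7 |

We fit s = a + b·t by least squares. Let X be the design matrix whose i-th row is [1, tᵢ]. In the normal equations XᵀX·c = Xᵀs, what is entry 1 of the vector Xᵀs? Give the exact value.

15

Entry 1 ↔ basis 1, so (Xᵀs)_{1} = Σᵢ sᵢ = (1)·(-1) + (1)·(4) + (1)·(5) + (1)·(7) = 15.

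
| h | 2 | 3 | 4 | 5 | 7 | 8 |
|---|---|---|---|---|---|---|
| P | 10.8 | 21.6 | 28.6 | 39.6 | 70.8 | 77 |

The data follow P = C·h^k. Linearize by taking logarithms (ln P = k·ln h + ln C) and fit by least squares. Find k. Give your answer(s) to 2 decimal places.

Let Y = ln P. Fitting Y = k·ln h + ln C by least squares:
Σln h = 8.8128, Σ(ln h)² = 14.3101, Σln P = 21.0881, Σln h·ln P = 32.9167.
Equations: 14.3101·k + 8.8128·ln C = 32.9167;  8.8128·k + 6·ln C = 21.0881.
Δ = 14.3101·6 − (8.8128)² = 8.1947; k = (32.9167·6 − 8.8128·21.0881)/8.1947 = 1.42213, ln C = (14.3101·21.0881 − 8.8128·32.9167)/8.1947 = 1.42586.

k = 1.42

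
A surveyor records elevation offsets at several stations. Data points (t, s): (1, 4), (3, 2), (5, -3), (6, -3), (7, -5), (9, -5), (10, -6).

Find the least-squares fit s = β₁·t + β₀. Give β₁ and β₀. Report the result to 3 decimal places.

β₁ = -1.138, β₀ = 4.383

Normal-equation sums: Σt·t = 301, Σt = 41, Σ1 = 7.
And Σt·s = -163, Σs = -16.
So XᵀX·[β₁, β₀]ᵀ = Xᵀs: [[301, 41]; [41, 7]]·[β₁, β₀]ᵀ = [-163, -16]ᵀ.
Δ = 301·7 − 41² = 426.
β₁ = ((-163)·7 − 41·(-16))/426 = -485/426; β₀ = (301·(-16) − 41·(-163))/426 = 1867/426.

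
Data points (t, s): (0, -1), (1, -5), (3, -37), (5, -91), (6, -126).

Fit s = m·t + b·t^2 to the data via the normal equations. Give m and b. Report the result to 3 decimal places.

m = -3.305, b = -2.960

Forming XᵀX = [[71, 369]; [369, 2003]] and Xᵀs = [-1327, -7149]ᵀ gives XᵀX·[m, b]ᵀ = Xᵀs.
Eliminating b: 2003·(row 1) − 369·(row 2) gives 6052·m = 2003·(-1327) − 369·(-7149) = -20000, so m = -5000/1513.
Then b = ((-7149) − 369·(-5000/1513))/2003 = -4479/1513.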